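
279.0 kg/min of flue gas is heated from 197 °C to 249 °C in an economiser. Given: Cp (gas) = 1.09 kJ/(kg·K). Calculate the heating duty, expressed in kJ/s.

Q = 264 kJ/s

Q = ṁ·Cp·ΔT = 279.0 × 1.09 × (249 − 197) = 15814 kJ/min
Converting: 15814 / 60 s = 263.56 kW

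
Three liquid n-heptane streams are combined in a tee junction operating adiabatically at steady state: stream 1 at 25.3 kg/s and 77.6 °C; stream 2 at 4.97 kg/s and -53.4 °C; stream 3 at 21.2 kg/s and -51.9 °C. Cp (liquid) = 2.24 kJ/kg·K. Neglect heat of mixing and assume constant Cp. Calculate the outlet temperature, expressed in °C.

Energy balance with Q = 0: Σ ṁᵢCp,ᵢ(T_out − Tᵢ) = 0
Σ ṁᵢCp,ᵢTᵢ = 25.3×2.24×77.6 + 4.97×2.24×-53.4 + 21.2×2.24×-51.9 = 1338.6
Σ ṁᵢCp,ᵢ = 25.3×2.24 + 4.97×2.24 + 21.2×2.24 = 115.29
T_out = 1338.6 / 115.29 = 11.611 °C

T_out = 11.6 °C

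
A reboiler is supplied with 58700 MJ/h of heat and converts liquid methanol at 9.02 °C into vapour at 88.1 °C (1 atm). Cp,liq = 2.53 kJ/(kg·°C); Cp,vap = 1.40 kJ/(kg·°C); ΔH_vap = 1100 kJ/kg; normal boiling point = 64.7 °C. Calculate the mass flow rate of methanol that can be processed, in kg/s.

ṁ = 12.8 kg/s

Δh = 2.53×(64.7−9.02) + 1100 + 1.40×(88.1−64.7) = 1273.6 kJ/kg
Q = 58700 MJ/h = 16306 kJ/s = 16306 kJ/s
ṁ = Q/Δh = 16306 / 1273.6 = 12.802 kg/s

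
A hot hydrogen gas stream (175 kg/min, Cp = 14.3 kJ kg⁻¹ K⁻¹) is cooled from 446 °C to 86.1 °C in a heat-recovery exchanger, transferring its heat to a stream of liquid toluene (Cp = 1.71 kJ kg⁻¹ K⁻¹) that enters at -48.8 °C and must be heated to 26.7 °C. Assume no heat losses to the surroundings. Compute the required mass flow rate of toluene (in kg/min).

ṁ_c = 6980 kg/min

Heat released by hot stream: Q = 175 × 14.3 × (446 − 86.1) = 900650 kJ/min
Energy balance on cold side (adiabatic exchanger): Q = ṁ_c·Cp_c·(T_c,out − T_c,in)
ṁ_c = 900650 / [1.71 × (26.7 − -48.8)] = 6976.1 kg/min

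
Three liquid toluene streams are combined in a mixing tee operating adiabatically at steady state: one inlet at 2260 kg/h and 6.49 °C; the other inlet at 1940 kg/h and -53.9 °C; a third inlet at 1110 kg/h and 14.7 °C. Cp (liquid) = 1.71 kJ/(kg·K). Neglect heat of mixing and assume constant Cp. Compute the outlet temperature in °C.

T_out = -13.9 °C

No heat crosses the boundary, so H_out = H_in.
Σ ṁᵢCp,ᵢTᵢ = 2260×1.71×6.49 + 1940×1.71×-53.9 + 1110×1.71×14.7 = -125820
Σ ṁᵢCp,ᵢ = 2260×1.71 + 1940×1.71 + 1110×1.71 = 9080.1
T_out = -125820 / 9080.1 = -13.857 °C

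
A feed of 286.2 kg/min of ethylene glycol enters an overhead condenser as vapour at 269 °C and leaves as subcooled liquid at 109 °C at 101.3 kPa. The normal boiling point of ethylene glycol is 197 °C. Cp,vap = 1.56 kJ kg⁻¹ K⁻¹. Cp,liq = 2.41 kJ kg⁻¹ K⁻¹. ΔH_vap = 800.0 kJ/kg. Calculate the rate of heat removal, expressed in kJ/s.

Q_c = 5360 kJ/s

vapour 269→197 °C: -112.32 kJ/kg
condensation at 197 °C: -800 kJ/kg
liquid 197→109 °C: -212.08 kJ/kg
Δh = -112.32 + -800 + -212.08 = -1124.4 kJ/kg
Q = ṁ·Δh = 286.2 kg/min × -1124.4 kJ/kg = -321800 kJ/min
|Q| = 5363.4 kW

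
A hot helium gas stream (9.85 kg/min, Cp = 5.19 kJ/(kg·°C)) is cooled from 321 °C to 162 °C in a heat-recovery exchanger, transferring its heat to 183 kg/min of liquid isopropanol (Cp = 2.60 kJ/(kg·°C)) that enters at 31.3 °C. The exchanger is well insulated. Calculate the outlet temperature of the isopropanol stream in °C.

T_c,out = 48.4 °C

Heat released by hot stream: Q = 9.85 × 5.19 × (321 − 162) = 8128.3 kJ/min
Energy balance on cold side (adiabatic exchanger): Q = ṁ_c·Cp_c·(T_c,out − T_c,in)
T_c,out = 31.3 + 8128.3/(183 × 2.60) = 48.383 °C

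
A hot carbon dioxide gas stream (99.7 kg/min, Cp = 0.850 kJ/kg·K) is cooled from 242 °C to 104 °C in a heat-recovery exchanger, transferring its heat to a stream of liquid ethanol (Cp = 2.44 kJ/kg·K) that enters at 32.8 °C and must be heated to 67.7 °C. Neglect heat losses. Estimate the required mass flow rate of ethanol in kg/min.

ṁ_c = 137 kg/min

Heat released by hot stream: Q = 99.7 × 0.850 × (242 − 104) = 11695 kJ/min
Energy balance on cold side (adiabatic exchanger): Q = ṁ_c·Cp_c·(T_c,out − T_c,in)
ṁ_c = 11695 / [2.44 × (67.7 − 32.8)] = 137.33 kg/min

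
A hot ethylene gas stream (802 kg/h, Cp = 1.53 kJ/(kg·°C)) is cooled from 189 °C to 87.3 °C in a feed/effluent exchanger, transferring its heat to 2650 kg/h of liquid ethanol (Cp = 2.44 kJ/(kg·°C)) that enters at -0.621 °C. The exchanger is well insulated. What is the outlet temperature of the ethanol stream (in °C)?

Heat released by hot stream: Q = 802 × 1.53 × (189 − 87.3) = 124790 kJ/h
Energy balance on cold side (adiabatic exchanger): Q = ṁ_c·Cp_c·(T_c,out − T_c,in)
T_c,out = -0.621 + 124790/(2650 × 2.44) = 18.679 °C

T_c,out = 18.7 °C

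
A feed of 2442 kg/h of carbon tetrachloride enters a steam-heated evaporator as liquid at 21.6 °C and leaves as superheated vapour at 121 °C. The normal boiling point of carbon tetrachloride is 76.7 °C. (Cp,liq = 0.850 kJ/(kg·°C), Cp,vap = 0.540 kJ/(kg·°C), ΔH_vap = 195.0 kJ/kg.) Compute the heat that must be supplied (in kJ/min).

Q = 10800 kJ/min

liquid 21.6→76.7 °C: 46.835 kJ/kg
vaporisation at 76.7 °C: 195 kJ/kg
vapour 76.7→121 °C: 23.922 kJ/kg
Δh = 46.835 + 195 + 23.922 = 265.76 kJ/kg
Q = ṁ·Δh = 2442 kg/h × 265.76 kJ/kg = 648980 kJ/h
|Q| = 180.27 kW = 10816 kJ/min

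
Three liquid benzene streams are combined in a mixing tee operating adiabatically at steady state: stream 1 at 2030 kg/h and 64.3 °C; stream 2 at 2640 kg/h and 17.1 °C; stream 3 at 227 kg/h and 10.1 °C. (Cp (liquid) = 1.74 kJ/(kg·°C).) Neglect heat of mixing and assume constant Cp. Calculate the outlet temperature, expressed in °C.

No heat crosses the boundary, so H_out = H_in.
Σ ṁᵢCp,ᵢTᵢ = 2030×1.74×64.3 + 2640×1.74×17.1 + 227×1.74×10.1 = 309660
Σ ṁᵢCp,ᵢ = 2030×1.74 + 2640×1.74 + 227×1.74 = 8520.8
T_out = 309660 / 8520.8 = 36.342 °C

T_out = 36.3 °C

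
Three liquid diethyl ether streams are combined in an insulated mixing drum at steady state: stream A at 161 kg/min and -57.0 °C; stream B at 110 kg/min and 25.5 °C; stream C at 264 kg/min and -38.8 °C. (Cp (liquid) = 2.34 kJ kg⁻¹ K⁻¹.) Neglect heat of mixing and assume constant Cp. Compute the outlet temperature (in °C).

T_out = -31.1 °C

Adiabatic, steady state ⇒ Σ ṁᵢCp,ᵢ(T_out − Tᵢ) = 0
T_out = Σ ṁᵢCp,ᵢTᵢ / Σ ṁᵢCp,ᵢ
      = -38880 / 1251.9 = -31.056 °C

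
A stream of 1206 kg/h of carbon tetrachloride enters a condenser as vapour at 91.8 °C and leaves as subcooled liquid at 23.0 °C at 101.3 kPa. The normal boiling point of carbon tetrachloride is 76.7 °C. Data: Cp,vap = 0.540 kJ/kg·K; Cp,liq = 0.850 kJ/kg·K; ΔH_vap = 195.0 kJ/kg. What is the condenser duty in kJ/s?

Q_c = 83.3 kJ/s

vapour 91.8→76.7 °C: -8.154 kJ/kg
condensation at 76.7 °C: -195 kJ/kg
liquid 76.7→23.0 °C: -45.645 kJ/kg
Δh = -8.154 + -195 + -45.645 = -248.8 kJ/kg
Q = ṁ·Δh = 1206 kg/h × -248.8 kJ/kg = -300050 kJ/h
|Q| = 83.348 kW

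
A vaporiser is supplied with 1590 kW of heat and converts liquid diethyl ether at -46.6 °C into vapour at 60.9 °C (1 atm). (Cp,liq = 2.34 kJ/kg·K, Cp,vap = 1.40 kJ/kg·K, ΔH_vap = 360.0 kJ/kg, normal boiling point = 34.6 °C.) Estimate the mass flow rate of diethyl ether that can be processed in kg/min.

ṁ = 163 kg/min

Δh = 2.34×(34.6−-46.6) + 360.0 + 1.40×(60.9−34.6) = 586.83 kJ/kg
Q = 1590 kW = 1590 kJ/s = 95400 kJ/min
ṁ = Q/Δh = 95400 / 586.83 = 162.57 kg/min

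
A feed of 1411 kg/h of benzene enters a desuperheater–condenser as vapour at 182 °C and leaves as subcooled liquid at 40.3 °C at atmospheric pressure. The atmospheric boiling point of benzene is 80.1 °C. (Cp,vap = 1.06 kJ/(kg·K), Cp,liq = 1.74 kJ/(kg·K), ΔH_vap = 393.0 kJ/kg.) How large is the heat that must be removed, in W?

Q_c = 224000 W

vapour 182→80.1 °C: -108.01 kJ/kg
condensation at 80.1 °C: -393 kJ/kg
liquid 80.1→40.3 °C: -69.252 kJ/kg
Δh = -108.01 + -393 + -69.252 = -570.27 kJ/kg
Q = ṁ·Δh = 1411 kg/h × -570.27 kJ/kg = -804650 kJ/h
|Q| = 223.51 kW = 223510 W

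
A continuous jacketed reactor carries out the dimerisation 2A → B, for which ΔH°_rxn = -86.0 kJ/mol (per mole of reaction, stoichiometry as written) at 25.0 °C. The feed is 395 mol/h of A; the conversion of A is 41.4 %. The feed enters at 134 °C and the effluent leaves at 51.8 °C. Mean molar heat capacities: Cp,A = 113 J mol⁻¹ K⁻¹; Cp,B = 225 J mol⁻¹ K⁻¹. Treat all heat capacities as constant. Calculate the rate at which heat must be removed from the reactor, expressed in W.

Q_out = 2970 W

Extent of reaction ξ = 0.414 × 395 / 2 = 81.765 mol/h
Reaction term: ξ·ΔH°_rxn = 81.765 × -86.0 = -7031.8 kJ/h
Sensible, feed 134→25 °C: -4865.2 kJ/h
Outlet flows (mol/h): A 231.47, B 81.765
Sensible, products 25→51.8 °C: 1194 kJ/h
Q = ΔH = -10703 kJ/h = -2.973 kW
Heat removed = 2973 W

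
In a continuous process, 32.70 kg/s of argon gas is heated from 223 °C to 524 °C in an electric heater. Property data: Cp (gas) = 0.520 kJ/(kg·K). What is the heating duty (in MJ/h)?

Q = 18400 MJ/h

Q = ṁ·Cp·ΔT = 32.70 × 0.520 × (524 − 223) = 5118.2 kJ/s
Heating duty = 18426 MJ/h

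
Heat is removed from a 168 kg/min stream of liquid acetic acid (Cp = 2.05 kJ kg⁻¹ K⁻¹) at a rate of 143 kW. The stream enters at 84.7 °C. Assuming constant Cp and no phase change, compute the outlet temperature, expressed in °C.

Q = 143 kW = 8580 kJ/min
ΔT = Q/(ṁ·Cp) = 8580/(168×2.05) = 24.913 K
T_out = 84.7 − 24.913 = 59.787 °C

T_out = 59.8 °C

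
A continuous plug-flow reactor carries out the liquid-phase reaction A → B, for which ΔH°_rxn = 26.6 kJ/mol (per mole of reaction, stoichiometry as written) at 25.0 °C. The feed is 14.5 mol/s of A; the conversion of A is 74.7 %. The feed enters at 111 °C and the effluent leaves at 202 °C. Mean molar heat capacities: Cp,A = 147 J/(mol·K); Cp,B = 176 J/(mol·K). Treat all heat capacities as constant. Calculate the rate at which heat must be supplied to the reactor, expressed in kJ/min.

Extent of reaction ξ = 0.747 × 14.5 = 10.832 mol/s
Reaction term: ξ·ΔH°_rxn = 10.832 × 26.6 = 288.12 kJ/s
Sensible, feed 111→25 °C: -183.31 kJ/s
Outlet flows (mol/s): A 3.6685, B 10.832
Sensible, products 25→202 °C: 432.87 kJ/s
Q = ΔH = 537.68 kJ/s = 537.68 kW
Heat supplied = 32261 kJ/min

Q_in = 32300 kJ/min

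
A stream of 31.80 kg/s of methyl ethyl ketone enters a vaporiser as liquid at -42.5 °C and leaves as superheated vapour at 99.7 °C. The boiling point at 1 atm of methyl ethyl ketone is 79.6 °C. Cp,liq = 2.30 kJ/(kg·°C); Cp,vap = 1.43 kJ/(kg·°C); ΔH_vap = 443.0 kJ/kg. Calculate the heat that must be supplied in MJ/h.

liquid -42.5→79.6 °C: 280.83 kJ/kg
vaporisation at 79.6 °C: 443 kJ/kg
vapour 79.6→99.7 °C: 28.743 kJ/kg
Δh = 280.83 + 443 + 28.743 = 752.57 kJ/kg
Q = ṁ·Δh = 31.80 kg/s × 752.57 kJ/kg = 23932 kJ/s
|Q| = 23932 kW = 86155 MJ/h

Q = 86200 MJ/h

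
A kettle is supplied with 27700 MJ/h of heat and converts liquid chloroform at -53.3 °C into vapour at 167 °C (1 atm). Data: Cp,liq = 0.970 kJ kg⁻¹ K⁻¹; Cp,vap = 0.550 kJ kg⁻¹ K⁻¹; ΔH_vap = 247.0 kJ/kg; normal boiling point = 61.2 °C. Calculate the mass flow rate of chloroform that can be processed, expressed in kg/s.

Δh = 0.970×(61.2−-53.3) + 247.0 + 0.550×(167−61.2) = 416.25 kJ/kg
Q = 27700 MJ/h = 7694.4 kJ/s = 7694.4 kJ/s
ṁ = Q/Δh = 7694.4 / 416.25 = 18.485 kg/s

ṁ = 18.5 kg/s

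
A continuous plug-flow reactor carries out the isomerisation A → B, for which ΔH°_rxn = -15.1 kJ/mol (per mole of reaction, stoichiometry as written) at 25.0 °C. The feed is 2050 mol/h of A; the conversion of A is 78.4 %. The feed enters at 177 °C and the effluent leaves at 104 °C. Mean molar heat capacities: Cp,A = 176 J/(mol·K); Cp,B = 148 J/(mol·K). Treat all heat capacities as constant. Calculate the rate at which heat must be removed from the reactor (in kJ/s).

Extent of reaction ξ = 0.784 × 2050 = 1607.2 mol/h
Reaction term: ξ·ΔH°_rxn = 1607.2 × -15.1 = -24269 kJ/h
Sensible, feed 177→25 °C: -54842 kJ/h
Outlet flows (mol/h): A 442.8, B 1607.2
Sensible, products 25→104 °C: 24948 kJ/h
Q = ΔH = -54162 kJ/h = -15.045 kW
Heat removed = 15.045 kJ/s

Q_out = 15.0 kJ/s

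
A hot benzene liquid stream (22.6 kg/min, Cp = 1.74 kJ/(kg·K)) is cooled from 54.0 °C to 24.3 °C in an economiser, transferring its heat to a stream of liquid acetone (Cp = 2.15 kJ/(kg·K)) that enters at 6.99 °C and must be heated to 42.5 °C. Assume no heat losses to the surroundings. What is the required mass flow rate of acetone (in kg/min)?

ṁ_c = 15.3 kg/min

Heat released by hot stream: Q = 22.6 × 1.74 × (54.0 − 24.3) = 1167.9 kJ/min
Energy balance on cold side (adiabatic exchanger): Q = ṁ_c·Cp_c·(T_c,out − T_c,in)
ṁ_c = 1167.9 / [2.15 × (42.5 − 6.99)] = 15.298 kg/min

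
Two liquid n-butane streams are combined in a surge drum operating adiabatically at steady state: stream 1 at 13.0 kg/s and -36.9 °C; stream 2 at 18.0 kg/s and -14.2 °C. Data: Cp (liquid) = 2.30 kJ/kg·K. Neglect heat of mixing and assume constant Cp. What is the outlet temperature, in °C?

T_out = -23.7 °C

Adiabatic, steady state ⇒ Σ ṁᵢCp,ᵢ(T_out − Tᵢ) = 0
T_out = Σ ṁᵢCp,ᵢTᵢ / Σ ṁᵢCp,ᵢ
      = -1691.2 / 71.3 = -23.719 °C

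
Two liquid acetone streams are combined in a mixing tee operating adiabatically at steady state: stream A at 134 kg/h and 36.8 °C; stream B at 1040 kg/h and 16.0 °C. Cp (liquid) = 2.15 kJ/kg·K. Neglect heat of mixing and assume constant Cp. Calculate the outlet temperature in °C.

T_out = 18.4 °C

Energy balance with Q = 0: Σ ṁᵢCp,ᵢ(T_out − Tᵢ) = 0
T_out = Σ ṁᵢCp,ᵢTᵢ / Σ ṁᵢCp,ᵢ
      = 46378 / 2524.1 = 18.374 °C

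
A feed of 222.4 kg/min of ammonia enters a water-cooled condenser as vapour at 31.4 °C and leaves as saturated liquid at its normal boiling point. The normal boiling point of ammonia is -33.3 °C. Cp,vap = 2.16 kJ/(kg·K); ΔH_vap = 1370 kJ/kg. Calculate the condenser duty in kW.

vapour 31.4→-33.3 °C: -139.75 kJ/kg
condensation at -33.3 °C: -1370 kJ/kg
Δh = -139.75 + -1370 = -1509.8 kJ/kg
Q = ṁ·Δh = 222.4 kg/min × -1509.8 kJ/kg = -335770 kJ/min
|Q| = 5596.1 kW

Q_c = 5600 kW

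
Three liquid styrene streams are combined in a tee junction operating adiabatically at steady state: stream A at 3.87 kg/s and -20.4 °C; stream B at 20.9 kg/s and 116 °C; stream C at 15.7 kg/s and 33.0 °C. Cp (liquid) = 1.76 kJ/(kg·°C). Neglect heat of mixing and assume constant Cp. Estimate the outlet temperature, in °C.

T_out = 70.8 °C

No heat crosses the boundary, so H_out = H_in.
Σ ṁᵢCp,ᵢTᵢ = 3.87×1.76×-20.4 + 20.9×1.76×116 + 15.7×1.76×33.0 = 5039.9
Σ ṁᵢCp,ᵢ = 3.87×1.76 + 20.9×1.76 + 15.7×1.76 = 71.227
T_out = 5039.9 / 71.227 = 70.757 °C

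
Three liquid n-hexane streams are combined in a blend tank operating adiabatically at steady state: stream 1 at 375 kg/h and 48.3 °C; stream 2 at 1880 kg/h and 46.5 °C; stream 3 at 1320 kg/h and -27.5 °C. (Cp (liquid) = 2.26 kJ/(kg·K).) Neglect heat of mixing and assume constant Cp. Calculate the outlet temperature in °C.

T_out = 19.4 °C

Energy balance with Q = 0: Σ ṁᵢCp,ᵢ(T_out − Tᵢ) = 0
Σ ṁᵢCp,ᵢTᵢ = 375×2.26×48.3 + 1880×2.26×46.5 + 1320×2.26×-27.5 = 156470
Σ ṁᵢCp,ᵢ = 375×2.26 + 1880×2.26 + 1320×2.26 = 8079.5
T_out = 156470 / 8079.5 = 19.366 °C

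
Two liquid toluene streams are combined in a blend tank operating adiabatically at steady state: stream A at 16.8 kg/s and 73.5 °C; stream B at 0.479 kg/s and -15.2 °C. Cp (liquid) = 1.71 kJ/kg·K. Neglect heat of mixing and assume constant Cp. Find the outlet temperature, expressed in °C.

T_out = 71.0 °C

Energy balance with Q = 0: Σ ṁᵢCp,ᵢ(T_out − Tᵢ) = 0
Σ ṁᵢCp,ᵢTᵢ = 16.8×1.71×73.5 + 0.479×1.71×-15.2 = 2099.1
Σ ṁᵢCp,ᵢ = 16.8×1.71 + 0.479×1.71 = 29.547
T_out = 2099.1 / 29.547 = 71.041 °C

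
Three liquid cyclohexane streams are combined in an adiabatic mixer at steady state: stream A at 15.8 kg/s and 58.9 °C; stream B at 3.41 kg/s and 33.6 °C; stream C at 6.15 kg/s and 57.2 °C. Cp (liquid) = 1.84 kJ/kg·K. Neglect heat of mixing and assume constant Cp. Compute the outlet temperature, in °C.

T_out = 55.1 °C

Energy balance with Q = 0: Σ ṁᵢCp,ᵢ(T_out − Tᵢ) = 0
Σ ṁᵢCp,ᵢTᵢ = 15.8×1.84×58.9 + 3.41×1.84×33.6 + 6.15×1.84×57.2 = 2570.4
Σ ṁᵢCp,ᵢ = 15.8×1.84 + 3.41×1.84 + 6.15×1.84 = 46.662
T_out = 2570.4 / 46.662 = 55.086 °C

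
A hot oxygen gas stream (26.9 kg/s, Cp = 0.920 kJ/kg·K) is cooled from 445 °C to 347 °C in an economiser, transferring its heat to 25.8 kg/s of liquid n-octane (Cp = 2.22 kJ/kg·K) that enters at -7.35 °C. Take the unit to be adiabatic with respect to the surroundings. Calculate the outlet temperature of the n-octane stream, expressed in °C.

Heat released by hot stream: Q = 26.9 × 0.920 × (445 − 347) = 2425.3 kJ/s
Energy balance on cold side (adiabatic exchanger): Q = ṁ_c·Cp_c·(T_c,out − T_c,in)
T_c,out = -7.35 + 2425.3/(25.8 × 2.22) = 34.994 °C

T_c,out = 35.0 °C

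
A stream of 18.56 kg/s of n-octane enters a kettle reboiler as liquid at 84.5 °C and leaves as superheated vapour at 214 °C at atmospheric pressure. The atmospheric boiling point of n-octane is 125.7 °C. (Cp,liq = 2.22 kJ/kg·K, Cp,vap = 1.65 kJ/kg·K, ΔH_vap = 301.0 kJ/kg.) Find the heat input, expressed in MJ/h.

Q = 36000 MJ/h

liquid 84.5→125.7 °C: 91.464 kJ/kg
vaporisation at 125.7 °C: 301 kJ/kg
vapour 125.7→214 °C: 145.69 kJ/kg
Δh = 91.464 + 301 + 145.69 = 538.16 kJ/kg
Q = ṁ·Δh = 18.56 kg/s × 538.16 kJ/kg = 9988.2 kJ/s
|Q| = 9988.2 kW = 35958 MJ/h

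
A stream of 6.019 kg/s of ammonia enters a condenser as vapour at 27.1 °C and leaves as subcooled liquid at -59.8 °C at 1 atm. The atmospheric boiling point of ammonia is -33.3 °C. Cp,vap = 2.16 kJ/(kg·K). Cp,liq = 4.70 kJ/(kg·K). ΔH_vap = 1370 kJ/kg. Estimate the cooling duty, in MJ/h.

vapour 27.1→-33.3 °C: -130.46 kJ/kg
condensation at -33.3 °C: -1370 kJ/kg
liquid -33.3→-59.8 °C: -124.55 kJ/kg
Δh = -130.46 + -1370 + -124.55 = -1625 kJ/kg
Q = ṁ·Δh = 6.019 kg/s × -1625 kJ/kg = -9781 kJ/s
|Q| = 9781 kW = 35211 MJ/h

Q_c = 35200 MJ/h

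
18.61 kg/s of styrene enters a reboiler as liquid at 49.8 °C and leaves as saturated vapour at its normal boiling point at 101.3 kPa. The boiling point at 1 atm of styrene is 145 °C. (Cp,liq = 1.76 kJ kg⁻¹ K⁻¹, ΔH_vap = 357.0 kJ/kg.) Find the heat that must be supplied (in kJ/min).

Q = 586000 kJ/min

liquid 49.8→145 °C: 167.55 kJ/kg
vaporisation at 145 °C: 357 kJ/kg
Δh = 167.55 + 357 = 524.55 kJ/kg
Q = ṁ·Δh = 18.61 kg/s × 524.55 kJ/kg = 9761.9 kJ/s
|Q| = 9761.9 kW = 585710 kJ/min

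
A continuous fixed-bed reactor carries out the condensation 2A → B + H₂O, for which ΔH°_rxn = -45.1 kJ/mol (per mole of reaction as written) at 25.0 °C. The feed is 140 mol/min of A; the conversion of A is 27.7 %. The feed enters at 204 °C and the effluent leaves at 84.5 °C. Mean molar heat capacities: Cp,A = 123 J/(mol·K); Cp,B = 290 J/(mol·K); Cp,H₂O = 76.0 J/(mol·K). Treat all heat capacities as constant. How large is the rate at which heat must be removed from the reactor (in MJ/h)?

Extent of reaction ξ = 0.277 × 140 / 2 = 19.39 mol/min
Reaction term: ξ·ΔH°_rxn = 19.39 × -45.1 = -874.49 kJ/min
Sensible, feed 204→25 °C: -3082.4 kJ/min
Outlet flows (mol/min): A 101.22, B 19.39, H₂O 19.39
Sensible, products 25→84.5 °C: 1163 kJ/min
Q = ΔH = -2793.8 kJ/min = -46.564 kW
Heat removed = 167.63 MJ/h

Q_out = 168 MJ/h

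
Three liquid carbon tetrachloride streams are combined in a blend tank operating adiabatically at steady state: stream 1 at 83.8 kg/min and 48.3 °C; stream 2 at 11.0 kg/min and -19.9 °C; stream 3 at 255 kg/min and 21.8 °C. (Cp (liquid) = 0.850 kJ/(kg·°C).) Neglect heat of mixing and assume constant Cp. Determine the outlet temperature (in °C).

T_out = 26.8 °C

Adiabatic, steady state ⇒ Σ ṁᵢCp,ᵢ(T_out − Tᵢ) = 0
Σ ṁᵢCp,ᵢTᵢ = 83.8×0.850×48.3 + 11.0×0.850×-19.9 + 255×0.850×21.8 = 7979.5
Σ ṁᵢCp,ᵢ = 83.8×0.850 + 11.0×0.850 + 255×0.850 = 297.33
T_out = 7979.5 / 297.33 = 26.837 °C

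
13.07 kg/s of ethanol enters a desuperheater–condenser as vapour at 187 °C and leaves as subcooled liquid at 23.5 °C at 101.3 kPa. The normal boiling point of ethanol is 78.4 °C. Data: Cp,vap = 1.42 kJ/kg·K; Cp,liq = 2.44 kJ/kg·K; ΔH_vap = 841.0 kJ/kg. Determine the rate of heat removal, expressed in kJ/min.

vapour 187→78.4 °C: -154.21 kJ/kg
condensation at 78.4 °C: -841 kJ/kg
liquid 78.4→23.5 °C: -133.96 kJ/kg
Δh = -154.21 + -841 + -133.96 = -1129.2 kJ/kg
Q = ṁ·Δh = 13.07 kg/s × -1129.2 kJ/kg = -14758 kJ/s
|Q| = 14758 kW = 885490 kJ/min

Q_c = 885000 kJ/min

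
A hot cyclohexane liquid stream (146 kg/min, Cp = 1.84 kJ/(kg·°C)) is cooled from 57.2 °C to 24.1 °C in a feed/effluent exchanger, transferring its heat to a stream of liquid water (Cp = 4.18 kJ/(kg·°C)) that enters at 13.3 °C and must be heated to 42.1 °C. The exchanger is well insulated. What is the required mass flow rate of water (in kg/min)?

Heat released by hot stream: Q = 146 × 1.84 × (57.2 − 24.1) = 8892 kJ/min
Energy balance on cold side (adiabatic exchanger): Q = ṁ_c·Cp_c·(T_c,out − T_c,in)
ṁ_c = 8892 / [4.18 × (42.1 − 13.3)] = 73.864 kg/min

ṁ_c = 73.9 kg/min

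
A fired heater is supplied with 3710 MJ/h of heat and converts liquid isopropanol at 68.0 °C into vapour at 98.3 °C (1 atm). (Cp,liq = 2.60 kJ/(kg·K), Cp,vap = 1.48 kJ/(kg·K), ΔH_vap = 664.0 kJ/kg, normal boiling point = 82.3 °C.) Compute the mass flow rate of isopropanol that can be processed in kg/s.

ṁ = 1.42 kg/s

Δh = 2.60×(82.3−68.0) + 664.0 + 1.48×(98.3−82.3) = 724.86 kJ/kg
Q = 3710 MJ/h = 1030.6 kJ/s = 1030.6 kJ/s
ṁ = Q/Δh = 1030.6 / 724.86 = 1.4217 kg/s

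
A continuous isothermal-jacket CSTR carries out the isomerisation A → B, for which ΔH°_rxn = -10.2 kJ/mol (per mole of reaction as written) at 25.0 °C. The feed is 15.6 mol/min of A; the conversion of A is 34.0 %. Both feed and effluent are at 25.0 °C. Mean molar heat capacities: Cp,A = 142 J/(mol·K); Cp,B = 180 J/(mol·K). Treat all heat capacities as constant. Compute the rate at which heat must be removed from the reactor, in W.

Extent of reaction ξ = 0.340 × 15.6 = 5.304 mol/min
Reaction term: ξ·ΔH°_rxn = 5.304 × -10.2 = -54.101 kJ/min
Q = ΔH = -54.101 kJ/min = -0.90168 kW
Heat removed = 901.68 W

Q_out = 902 W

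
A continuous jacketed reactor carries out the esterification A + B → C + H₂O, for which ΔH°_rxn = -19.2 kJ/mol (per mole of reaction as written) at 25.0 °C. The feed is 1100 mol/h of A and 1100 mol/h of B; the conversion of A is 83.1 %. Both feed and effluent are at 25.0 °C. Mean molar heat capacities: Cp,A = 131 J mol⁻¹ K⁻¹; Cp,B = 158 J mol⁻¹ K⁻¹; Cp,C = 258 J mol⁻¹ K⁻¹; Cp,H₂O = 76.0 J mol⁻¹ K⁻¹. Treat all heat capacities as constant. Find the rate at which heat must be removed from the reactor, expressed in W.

Q_out = 4880 W

Extent of reaction ξ = 0.831 × 1100 = 914.1 mol/h
Reaction term: ξ·ΔH°_rxn = 914.1 × -19.2 = -17551 kJ/h
Q = ΔH = -17551 kJ/h = -4.8752 kW
Heat removed = 4875.2 W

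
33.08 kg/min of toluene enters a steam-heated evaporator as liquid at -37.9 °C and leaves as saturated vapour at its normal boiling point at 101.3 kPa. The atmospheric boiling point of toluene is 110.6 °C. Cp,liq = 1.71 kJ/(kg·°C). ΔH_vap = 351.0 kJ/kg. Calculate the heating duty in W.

liquid -37.9→110.6 °C: 253.94 kJ/kg
vaporisation at 110.6 °C: 351 kJ/kg
Δh = 253.94 + 351 = 604.93 kJ/kg
Q = ṁ·Δh = 33.08 kg/min × 604.93 kJ/kg = 20011 kJ/min
|Q| = 333.52 kW = 333520 W

Q = 334000 W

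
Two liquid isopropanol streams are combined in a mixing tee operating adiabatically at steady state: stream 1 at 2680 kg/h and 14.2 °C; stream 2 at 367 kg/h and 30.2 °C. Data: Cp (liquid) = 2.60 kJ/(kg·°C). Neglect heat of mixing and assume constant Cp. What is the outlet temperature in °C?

T_out = 16.1 °C

Energy balance with Q = 0: Σ ṁᵢCp,ᵢ(T_out − Tᵢ) = 0
T_out = Σ ṁᵢCp,ᵢTᵢ / Σ ṁᵢCp,ᵢ
      = 127760 / 7922.2 = 16.127 °C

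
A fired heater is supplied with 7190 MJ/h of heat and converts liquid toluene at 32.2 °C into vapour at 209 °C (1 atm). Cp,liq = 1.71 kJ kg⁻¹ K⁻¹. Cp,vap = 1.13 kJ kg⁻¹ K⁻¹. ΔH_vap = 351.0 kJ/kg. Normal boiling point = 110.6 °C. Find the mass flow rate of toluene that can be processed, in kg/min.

ṁ = 201 kg/min

Δh = 1.71×(110.6−32.2) + 351.0 + 1.13×(209−110.6) = 596.26 kJ/kg
Q = 7190 MJ/h = 1997.2 kJ/s = 119830 kJ/min
ṁ = Q/Δh = 119830 / 596.26 = 200.98 kg/min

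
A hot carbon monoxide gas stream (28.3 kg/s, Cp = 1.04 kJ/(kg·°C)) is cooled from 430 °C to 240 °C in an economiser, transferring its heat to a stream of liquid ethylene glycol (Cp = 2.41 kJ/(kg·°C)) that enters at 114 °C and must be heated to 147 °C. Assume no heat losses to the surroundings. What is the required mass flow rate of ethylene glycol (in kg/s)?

ṁ_c = 70.3 kg/s

Heat released by hot stream: Q = 28.3 × 1.04 × (430 − 240) = 5592.1 kJ/s
Energy balance on cold side (adiabatic exchanger): Q = ṁ_c·Cp_c·(T_c,out − T_c,in)
ṁ_c = 5592.1 / [2.41 × (147 − 114)] = 70.314 kg/s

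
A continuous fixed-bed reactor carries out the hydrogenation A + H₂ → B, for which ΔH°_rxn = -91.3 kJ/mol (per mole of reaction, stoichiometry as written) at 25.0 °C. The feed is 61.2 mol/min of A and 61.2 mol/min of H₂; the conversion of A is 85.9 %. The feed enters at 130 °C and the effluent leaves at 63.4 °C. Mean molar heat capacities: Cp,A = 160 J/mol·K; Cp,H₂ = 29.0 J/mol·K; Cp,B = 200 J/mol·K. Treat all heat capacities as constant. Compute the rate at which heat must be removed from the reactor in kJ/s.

Extent of reaction ξ = 0.859 × 61.2 = 52.571 mol/min
Reaction term: ξ·ΔH°_rxn = 52.571 × -91.3 = -4799.7 kJ/min
Sensible, feed 130→25 °C: -1214.5 kJ/min
Outlet flows (mol/min): A 8.6292, H₂ 8.6292, B 52.571
Sensible, products 25→63.4 °C: 466.37 kJ/min
Q = ΔH = -5547.9 kJ/min = -92.464 kW
Heat removed = 92.464 kJ/s

Q_out = 92.5 kJ/s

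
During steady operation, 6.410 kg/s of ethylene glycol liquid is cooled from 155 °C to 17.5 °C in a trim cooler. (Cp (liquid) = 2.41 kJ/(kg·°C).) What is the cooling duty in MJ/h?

Q = ṁ·Cp·ΔT = 6.410 × 2.41 × (17.5 − 155) = -2124.1 kJ/s
Cooling duty = 7646.8 MJ/h

Q_c = 7650 MJ/h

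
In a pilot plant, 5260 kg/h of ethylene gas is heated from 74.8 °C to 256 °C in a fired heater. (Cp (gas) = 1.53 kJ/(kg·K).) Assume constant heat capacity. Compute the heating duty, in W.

Q = ṁ·Cp·ΔT = 5260 × 1.53 × (256 − 74.8) = 1.4583e+06 kJ/h
Converting: 1.4583e+06 / 3600 s = 405.07 kW
Heating duty = 405070 W

Q = 405000 W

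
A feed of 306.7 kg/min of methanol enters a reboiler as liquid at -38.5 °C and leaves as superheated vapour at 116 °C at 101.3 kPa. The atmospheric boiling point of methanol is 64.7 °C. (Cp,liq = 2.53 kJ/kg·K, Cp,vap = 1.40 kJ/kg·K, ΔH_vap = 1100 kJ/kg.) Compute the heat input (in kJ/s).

liquid -38.5→64.7 °C: 261.1 kJ/kg
vaporisation at 64.7 °C: 1100 kJ/kg
vapour 64.7→116 °C: 71.82 kJ/kg
Δh = 261.1 + 1100 + 71.82 = 1432.9 kJ/kg
Q = ṁ·Δh = 306.7 kg/min × 1432.9 kJ/kg = 439480 kJ/min
|Q| = 7324.6 kW

Q = 7320 kJ/s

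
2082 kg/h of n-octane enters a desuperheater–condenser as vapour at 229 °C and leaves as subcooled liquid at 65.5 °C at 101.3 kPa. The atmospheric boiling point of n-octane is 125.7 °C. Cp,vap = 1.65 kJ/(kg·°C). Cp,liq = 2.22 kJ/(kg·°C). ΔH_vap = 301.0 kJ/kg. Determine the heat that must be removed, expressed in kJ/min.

vapour 229→125.7 °C: -170.44 kJ/kg
condensation at 125.7 °C: -301 kJ/kg
liquid 125.7→65.5 °C: -133.64 kJ/kg
Δh = -170.44 + -301 + -133.64 = -605.09 kJ/kg
Q = ṁ·Δh = 2082 kg/h × -605.09 kJ/kg = -1.2598e+06 kJ/h
|Q| = 349.94 kW = 20997 kJ/min

Q_c = 21000 kJ/min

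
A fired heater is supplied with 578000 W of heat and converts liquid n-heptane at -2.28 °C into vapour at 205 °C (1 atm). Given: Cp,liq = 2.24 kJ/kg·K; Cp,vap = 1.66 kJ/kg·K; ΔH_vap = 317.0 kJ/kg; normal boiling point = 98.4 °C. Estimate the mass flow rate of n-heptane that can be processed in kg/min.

ṁ = 48.2 kg/min

Δh = 2.24×(98.4−-2.28) + 317.0 + 1.66×(205−98.4) = 719.48 kJ/kg
Q = 578000 W = 578 kJ/s = 34680 kJ/min
ṁ = Q/Δh = 34680 / 719.48 = 48.202 kg/min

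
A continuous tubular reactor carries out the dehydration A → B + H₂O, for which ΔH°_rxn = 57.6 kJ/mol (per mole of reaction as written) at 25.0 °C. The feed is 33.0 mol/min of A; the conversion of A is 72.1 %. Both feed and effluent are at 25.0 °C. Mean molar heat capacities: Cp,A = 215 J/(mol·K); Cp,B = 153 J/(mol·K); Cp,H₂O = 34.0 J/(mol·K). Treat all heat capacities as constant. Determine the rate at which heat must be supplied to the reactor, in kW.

Extent of reaction ξ = 0.721 × 33.0 = 23.793 mol/min
Reaction term: ξ·ΔH°_rxn = 23.793 × 57.6 = 1370.5 kJ/min
Q = ΔH = 1370.5 kJ/min = 22.841 kW
Heat supplied = 22.841 kW

Q_in = 22.8 kW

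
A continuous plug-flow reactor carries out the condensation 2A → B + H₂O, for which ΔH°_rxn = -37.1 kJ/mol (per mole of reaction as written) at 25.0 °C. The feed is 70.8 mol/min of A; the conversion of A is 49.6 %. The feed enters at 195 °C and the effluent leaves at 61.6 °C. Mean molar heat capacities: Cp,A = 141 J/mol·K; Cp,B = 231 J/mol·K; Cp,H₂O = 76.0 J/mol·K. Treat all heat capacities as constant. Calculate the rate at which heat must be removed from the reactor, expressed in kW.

Extent of reaction ξ = 0.496 × 70.8 / 2 = 17.558 mol/min
Reaction term: ξ·ΔH°_rxn = 17.558 × -37.1 = -651.42 kJ/min
Sensible, feed 195→25 °C: -1697.1 kJ/min
Outlet flows (mol/min): A 35.683, B 17.558, H₂O 17.558
Sensible, products 25→61.6 °C: 381.44 kJ/min
Q = ΔH = -1967.1 kJ/min = -32.784 kW
Heat removed = 32.784 kW

Q_out = 32.8 kW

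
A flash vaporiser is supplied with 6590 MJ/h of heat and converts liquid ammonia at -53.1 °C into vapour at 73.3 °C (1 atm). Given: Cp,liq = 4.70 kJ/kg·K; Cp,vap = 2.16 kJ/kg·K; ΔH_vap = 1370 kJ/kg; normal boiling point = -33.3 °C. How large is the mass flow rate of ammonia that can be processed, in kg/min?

ṁ = 64.9 kg/min

Δh = 4.70×(-33.3−-53.1) + 1370 + 2.16×(73.3−-33.3) = 1693.3 kJ/kg
Q = 6590 MJ/h = 1830.6 kJ/s = 109830 kJ/min
ṁ = Q/Δh = 109830 / 1693.3 = 64.863 kg/min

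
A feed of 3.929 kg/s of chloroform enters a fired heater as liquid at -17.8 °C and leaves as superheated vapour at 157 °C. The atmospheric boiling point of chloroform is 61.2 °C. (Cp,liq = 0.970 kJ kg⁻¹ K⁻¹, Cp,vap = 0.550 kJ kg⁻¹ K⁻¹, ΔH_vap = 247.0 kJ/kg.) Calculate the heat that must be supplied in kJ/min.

liquid -17.8→61.2 °C: 76.63 kJ/kg
vaporisation at 61.2 °C: 247 kJ/kg
vapour 61.2→157 °C: 52.69 kJ/kg
Δh = 76.63 + 247 + 52.69 = 376.32 kJ/kg
Q = ṁ·Δh = 3.929 kg/s × 376.32 kJ/kg = 1478.6 kJ/s
|Q| = 1478.6 kW = 88714 kJ/min

Q = 88700 kJ/min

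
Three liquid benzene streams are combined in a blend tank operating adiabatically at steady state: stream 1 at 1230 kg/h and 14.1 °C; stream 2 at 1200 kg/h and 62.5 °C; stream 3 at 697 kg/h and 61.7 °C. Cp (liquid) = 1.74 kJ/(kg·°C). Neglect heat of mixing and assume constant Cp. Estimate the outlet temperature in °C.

T_out = 43.3 °C

No heat crosses the boundary, so H_out = H_in.
Σ ṁᵢCp,ᵢTᵢ = 1230×1.74×14.1 + 1200×1.74×62.5 + 697×1.74×61.7 = 235510
Σ ṁᵢCp,ᵢ = 1230×1.74 + 1200×1.74 + 697×1.74 = 5441
T_out = 235510 / 5441 = 43.284 °C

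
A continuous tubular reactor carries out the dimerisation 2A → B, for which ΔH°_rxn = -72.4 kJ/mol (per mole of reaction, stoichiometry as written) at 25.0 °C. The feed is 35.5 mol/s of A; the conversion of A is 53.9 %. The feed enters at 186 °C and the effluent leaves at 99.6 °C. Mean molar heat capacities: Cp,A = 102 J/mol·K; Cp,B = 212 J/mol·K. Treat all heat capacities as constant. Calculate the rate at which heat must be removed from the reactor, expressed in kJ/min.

Extent of reaction ξ = 0.539 × 35.5 / 2 = 9.5673 mol/s
Reaction term: ξ·ΔH°_rxn = 9.5673 × -72.4 = -692.67 kJ/s
Sensible, feed 186→25 °C: -582.98 kJ/s
Outlet flows (mol/s): A 16.365, B 9.5673
Sensible, products 25→99.6 °C: 275.84 kJ/s
Q = ΔH = -999.81 kJ/s = -999.81 kW
Heat removed = 59989 kJ/min

Q_out = 60000 kJ/min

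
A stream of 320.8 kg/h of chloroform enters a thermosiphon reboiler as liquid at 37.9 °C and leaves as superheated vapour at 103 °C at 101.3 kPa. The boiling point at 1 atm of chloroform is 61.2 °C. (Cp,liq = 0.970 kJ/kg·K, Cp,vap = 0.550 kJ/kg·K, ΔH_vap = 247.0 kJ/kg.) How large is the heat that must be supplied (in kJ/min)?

liquid 37.9→61.2 °C: 22.601 kJ/kg
vaporisation at 61.2 °C: 247 kJ/kg
vapour 61.2→103 °C: 22.99 kJ/kg
Δh = 22.601 + 247 + 22.99 = 292.59 kJ/kg
Q = ṁ·Δh = 320.8 kg/h × 292.59 kJ/kg = 93863 kJ/h
|Q| = 26.073 kW = 1564.4 kJ/min

Q = 1560 kJ/min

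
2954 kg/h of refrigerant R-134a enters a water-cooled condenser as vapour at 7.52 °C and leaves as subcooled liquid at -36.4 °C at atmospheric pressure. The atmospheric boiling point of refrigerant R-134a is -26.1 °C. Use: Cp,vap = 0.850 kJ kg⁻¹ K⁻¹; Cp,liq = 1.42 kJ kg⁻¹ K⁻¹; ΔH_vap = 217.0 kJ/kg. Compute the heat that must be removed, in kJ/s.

Q_c = 214 kJ/s

vapour 7.52→-26.1 °C: -28.577 kJ/kg
condensation at -26.1 °C: -217 kJ/kg
liquid -26.1→-36.4 °C: -14.626 kJ/kg
Δh = -28.577 + -217 + -14.626 = -260.2 kJ/kg
Q = ṁ·Δh = 2954 kg/h × -260.2 kJ/kg = -768640 kJ/h
|Q| = 213.51 kW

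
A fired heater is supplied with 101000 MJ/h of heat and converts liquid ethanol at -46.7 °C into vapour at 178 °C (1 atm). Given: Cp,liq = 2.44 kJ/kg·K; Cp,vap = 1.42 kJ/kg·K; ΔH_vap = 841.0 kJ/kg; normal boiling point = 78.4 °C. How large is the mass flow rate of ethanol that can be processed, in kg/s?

Δh = 2.44×(78.4−-46.7) + 841.0 + 1.42×(178−78.4) = 1287.7 kJ/kg
Q = 101000 MJ/h = 28056 kJ/s = 28056 kJ/s
ṁ = Q/Δh = 28056 / 1287.7 = 21.788 kg/s

ṁ = 21.8 kg/s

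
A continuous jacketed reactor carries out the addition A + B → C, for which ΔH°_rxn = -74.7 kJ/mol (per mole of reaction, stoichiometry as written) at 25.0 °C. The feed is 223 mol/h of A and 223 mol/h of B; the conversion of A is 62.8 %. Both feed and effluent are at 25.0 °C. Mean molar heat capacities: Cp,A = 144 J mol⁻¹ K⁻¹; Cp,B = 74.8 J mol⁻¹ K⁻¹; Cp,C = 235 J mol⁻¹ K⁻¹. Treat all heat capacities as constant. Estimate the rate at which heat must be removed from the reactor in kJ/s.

Extent of reaction ξ = 0.628 × 223 = 140.04 mol/h
Reaction term: ξ·ΔH°_rxn = 140.04 × -74.7 = -10461 kJ/h
Q = ΔH = -10461 kJ/h = -2.9059 kW
Heat removed = 2.9059 kJ/s

Q_out = 2.91 kJ/s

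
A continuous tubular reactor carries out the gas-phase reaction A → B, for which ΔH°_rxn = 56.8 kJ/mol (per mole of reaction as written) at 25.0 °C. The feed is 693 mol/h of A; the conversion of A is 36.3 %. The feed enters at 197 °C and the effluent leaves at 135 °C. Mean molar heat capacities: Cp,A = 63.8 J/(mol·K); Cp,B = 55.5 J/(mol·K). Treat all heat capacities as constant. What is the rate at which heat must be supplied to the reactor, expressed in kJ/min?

Extent of reaction ξ = 0.363 × 693 = 251.56 mol/h
Reaction term: ξ·ΔH°_rxn = 251.56 × 56.8 = 14289 kJ/h
Sensible, feed 197→25 °C: -7604.7 kJ/h
Outlet flows (mol/h): A 441.44, B 251.56
Sensible, products 25→135 °C: 4633.8 kJ/h
Q = ΔH = 11318 kJ/h = 3.1438 kW
Heat supplied = 188.63 kJ/min

Q_in = 189 kJ/min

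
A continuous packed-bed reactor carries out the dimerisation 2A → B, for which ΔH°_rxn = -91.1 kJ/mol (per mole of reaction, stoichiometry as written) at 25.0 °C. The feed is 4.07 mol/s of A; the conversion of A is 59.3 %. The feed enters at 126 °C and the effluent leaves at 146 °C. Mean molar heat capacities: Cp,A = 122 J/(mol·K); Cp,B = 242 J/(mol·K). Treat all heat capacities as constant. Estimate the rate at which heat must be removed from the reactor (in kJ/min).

Extent of reaction ξ = 0.593 × 4.07 / 2 = 1.2068 mol/s
Reaction term: ξ·ΔH°_rxn = 1.2068 × -91.1 = -109.94 kJ/s
Sensible, feed 126→25 °C: -50.151 kJ/s
Outlet flows (mol/s): A 1.6565, B 1.2068
Sensible, products 25→146 °C: 59.789 kJ/s
Q = ΔH = -100.3 kJ/s = -100.3 kW
Heat removed = 6017.8 kJ/min

Q_out = 6020 kJ/min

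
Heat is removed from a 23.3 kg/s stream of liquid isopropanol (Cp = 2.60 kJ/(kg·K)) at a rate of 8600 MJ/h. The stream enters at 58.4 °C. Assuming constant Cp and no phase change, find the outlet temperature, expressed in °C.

Q = 8600 MJ/h = 2388.9 kJ/s
ΔT = Q/(ṁ·Cp) = 2388.9/(23.3×2.60) = 39.434 K
T_out = 58.4 − 39.434 = 18.966 °C

T_out = 19.0 °C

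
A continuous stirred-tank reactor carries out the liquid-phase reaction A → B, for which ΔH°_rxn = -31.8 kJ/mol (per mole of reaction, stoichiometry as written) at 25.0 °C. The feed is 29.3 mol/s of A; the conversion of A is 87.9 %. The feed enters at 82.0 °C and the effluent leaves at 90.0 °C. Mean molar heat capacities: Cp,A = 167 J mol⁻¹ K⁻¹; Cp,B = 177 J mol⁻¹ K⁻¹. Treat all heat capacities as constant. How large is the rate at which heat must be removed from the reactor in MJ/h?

Q_out = 2750 MJ/h

Extent of reaction ξ = 0.879 × 29.3 = 25.755 mol/s
Reaction term: ξ·ΔH°_rxn = 25.755 × -31.8 = -819 kJ/s
Sensible, feed 82.0→25 °C: -278.91 kJ/s
Outlet flows (mol/s): A 3.5453, B 25.755
Sensible, products 25→90.0 °C: 334.79 kJ/s
Q = ΔH = -763.11 kJ/s = -763.11 kW
Heat removed = 2747.2 MJ/h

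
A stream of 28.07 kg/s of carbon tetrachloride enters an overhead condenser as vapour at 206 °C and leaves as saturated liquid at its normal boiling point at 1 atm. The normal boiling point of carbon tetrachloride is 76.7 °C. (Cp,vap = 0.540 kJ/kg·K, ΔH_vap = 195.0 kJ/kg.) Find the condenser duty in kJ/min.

Q_c = 446000 kJ/min

vapour 206→76.7 °C: -69.822 kJ/kg
condensation at 76.7 °C: -195 kJ/kg
Δh = -69.822 + -195 = -264.82 kJ/kg
Q = ṁ·Δh = 28.07 kg/s × -264.82 kJ/kg = -7433.6 kJ/s
|Q| = 7433.6 kW = 446010 kJ/min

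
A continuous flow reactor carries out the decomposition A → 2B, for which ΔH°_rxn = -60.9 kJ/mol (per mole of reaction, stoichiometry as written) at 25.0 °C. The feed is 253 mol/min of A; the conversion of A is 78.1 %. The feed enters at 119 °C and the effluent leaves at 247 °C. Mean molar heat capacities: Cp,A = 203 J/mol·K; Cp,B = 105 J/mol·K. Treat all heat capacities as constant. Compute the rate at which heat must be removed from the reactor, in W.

Extent of reaction ξ = 0.781 × 253 = 197.59 mol/min
Reaction term: ξ·ΔH°_rxn = 197.59 × -60.9 = -12033 kJ/min
Sensible, feed 119→25 °C: -4827.7 kJ/min
Outlet flows (mol/min): A 55.407, B 395.19
Sensible, products 25→247 °C: 11709 kJ/min
Q = ΔH = -5152.4 kJ/min = -85.873 kW
Heat removed = 85873 W

Q_out = 85900 W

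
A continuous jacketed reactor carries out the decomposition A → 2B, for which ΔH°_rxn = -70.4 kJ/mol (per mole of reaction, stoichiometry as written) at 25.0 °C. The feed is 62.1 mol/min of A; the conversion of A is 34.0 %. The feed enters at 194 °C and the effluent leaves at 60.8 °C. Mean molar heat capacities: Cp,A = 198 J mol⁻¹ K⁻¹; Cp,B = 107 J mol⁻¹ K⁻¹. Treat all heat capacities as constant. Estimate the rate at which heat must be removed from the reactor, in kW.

Extent of reaction ξ = 0.340 × 62.1 = 21.114 mol/min
Reaction term: ξ·ΔH°_rxn = 21.114 × -70.4 = -1486.4 kJ/min
Sensible, feed 194→25 °C: -2078 kJ/min
Outlet flows (mol/min): A 40.986, B 42.228
Sensible, products 25→60.8 °C: 452.28 kJ/min
Q = ΔH = -3112.1 kJ/min = -51.869 kW
Heat removed = 51.869 kW

Q_out = 51.9 kW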